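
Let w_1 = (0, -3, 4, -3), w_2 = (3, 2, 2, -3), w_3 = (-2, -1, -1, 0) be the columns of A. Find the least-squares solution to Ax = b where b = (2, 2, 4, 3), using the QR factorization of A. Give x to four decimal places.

x = (0.2857, -1.1071, -3.4643)

e_1 = w_1/‖w_1‖ = (0, -3, 4, -3)/5.8310 = (0.0000, -0.5145, 0.6860, -0.5145).
r_{12} = e_1·w_2 = 1.8865.
u_2 = w_2 − 1.8865·e_1 = (3.0000, 2.9706, 0.7059, -2.0294).
‖u_2‖ = 4.7372, so e_2 = (0.6333, 0.6271, 0.1490, -0.4284).
r_{13} = e_1·w_3 = -0.1715; r_{23} = e_2·w_3 = -2.0427.
u_3 = w_3 + 0.1715·e_1 + 2.0427·e_2 = (-0.7064, 0.1927, -0.5780, -0.9633).
‖u_3‖ = 1.3410, so e_3 = (-0.5268, 0.1437, -0.4310, -0.7184).
Qᵀb = (0.1715, 1.8316, -4.6455).
Back-substitute: x_3 = -4.6455/1.3410 = -3.4643.
x_2 = (1.8316 + 2.0427·(-3.4643))/4.7372 = -1.1071.
x_1 = (0.1715 − 1.8865·(-1.1071) + 0.1715·(-3.4643))/5.8310 = 0.2857.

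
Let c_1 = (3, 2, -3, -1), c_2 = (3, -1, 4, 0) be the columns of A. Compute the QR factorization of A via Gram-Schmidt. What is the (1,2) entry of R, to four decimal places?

r_{12} = -1.0426

q_1 = c_1/‖c_1‖ = (3, 2, -3, -1)/4.7958 = (0.6255, 0.4170, -0.6255, -0.2085).
r_{12} = q_1·c_2 = -1.0426.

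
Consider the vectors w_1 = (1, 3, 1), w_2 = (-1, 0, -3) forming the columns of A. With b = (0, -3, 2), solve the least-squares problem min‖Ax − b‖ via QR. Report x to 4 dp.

x = (-1.0000, -1.0000)

e_1 = w_1/‖w_1‖ = (1, 3, 1)/3.3166 = (0.3015, 0.9045, 0.3015).
r_{12} = e_1·w_2 = -1.2060.
u_2 = w_2 + 1.2060·e_1 = (-0.6364, 1.0909, -2.6364).
‖u_2‖ = 2.9233, so e_2 = (-0.2177, 0.3732, -0.9019).
Qᵀb = (-2.1106, -2.9233).
Back-substitute: x_2 = -2.9233/2.9233 = -1.0000.
x_1 = (-2.1106 + 1.2060·(-1.0000))/3.3166 = -1.0000.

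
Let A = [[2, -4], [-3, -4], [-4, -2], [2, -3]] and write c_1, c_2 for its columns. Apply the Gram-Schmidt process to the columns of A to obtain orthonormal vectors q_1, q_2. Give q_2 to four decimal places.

c_1 = (2, -3, -4, 2); ‖c_1‖ = 5.7446, so q_1 = (0.3482, -0.5222, -0.6963, 0.3482).
q_1·c_2 = 0.3482·(-4) + (-0.5222)·(-4) + (-0.6963)·(-2) + 0.3482·(-3) = 1.0445.
u_2 = c_2 − 1.0445·q_1 = (-4.3636, -3.4545, -1.2727, -3.3636).
‖u_2‖ = 6.6264, so q_2 = (-0.6585, -0.5213, -0.1921, -0.5076).

q_2 = (-0.6585, -0.5213, -0.1921, -0.5076)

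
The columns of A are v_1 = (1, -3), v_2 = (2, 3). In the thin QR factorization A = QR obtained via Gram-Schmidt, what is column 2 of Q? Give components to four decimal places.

q_2 = (0.9487, 0.3162)

v_1 = (1, -3); ‖v_1‖ = 3.1623, so q_1 = (0.3162, -0.9487).
q_1·v_2 = 0.3162·2 + (-0.9487)·3 = -2.2136.
u_2 = v_2 + 2.2136·q_1 = (2.7000, 0.9000).
‖u_2‖ = 2.8460, so q_2 = (0.9487, 0.3162).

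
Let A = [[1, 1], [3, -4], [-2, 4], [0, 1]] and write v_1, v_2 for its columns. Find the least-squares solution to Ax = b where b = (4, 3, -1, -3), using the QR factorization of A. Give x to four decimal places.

x = (1.9565, 0.6522)

e_1 = v_1/‖v_1‖ = (1, 3, -2, 0)/3.7417 = (0.2673, 0.8018, -0.5345, 0.0000).
r_{12} = e_1·v_2 = -5.0780.
u_2 = v_2 + 5.0780·e_1 = (2.3571, 0.0714, 1.2857, 1.0000).
‖u_2‖ = 2.8661, so e_2 = (0.8224, 0.0249, 0.4486, 0.3489).
Qᵀb = (4.0089, 1.8692).
Back-substitute: x_2 = 1.8692/2.8661 = 0.6522.
x_1 = (4.0089 + 5.0780·0.6522)/3.7417 = 1.9565.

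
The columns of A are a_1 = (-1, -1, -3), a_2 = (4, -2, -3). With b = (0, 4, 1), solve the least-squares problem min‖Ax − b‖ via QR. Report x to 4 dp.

x = (-0.4667, -0.2667)

q_1 = a_1/‖a_1‖ = (-1, -1, -3)/3.3166 = (-0.3015, -0.3015, -0.9045).
r_{12} = q_1·a_2 = 2.1106.
u_2 = a_2 − 2.1106·q_1 = (4.6364, -1.3636, -1.0909).
‖u_2‖ = 4.9543, so q_2 = (0.9358, -0.2752, -0.2202).
Qᵀb = (-2.1106, -1.3212).
Back-substitute: x_2 = -1.3212/4.9543 = -0.2667.
x_1 = (-2.1106 − 2.1106·(-0.2667))/3.3166 = -0.4667.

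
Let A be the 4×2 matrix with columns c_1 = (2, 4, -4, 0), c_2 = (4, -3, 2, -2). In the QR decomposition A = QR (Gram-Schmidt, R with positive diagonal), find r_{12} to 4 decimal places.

r_{12} = -2.0000

c_1 = (2, 4, -4, 0); ‖c_1‖ = 6.0000, so e_1 = (0.3333, 0.6667, -0.6667, 0.0000).
r_{12} = e_1·c_2 = -2.0000.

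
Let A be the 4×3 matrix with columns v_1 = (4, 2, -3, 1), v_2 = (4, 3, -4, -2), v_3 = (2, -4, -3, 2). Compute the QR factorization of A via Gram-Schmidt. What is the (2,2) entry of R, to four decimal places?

r_{22} = 3.2965

v_1 = (4, 2, -3, 1); ‖v_1‖ = 5.4772, so q_1 = (0.7303, 0.3651, -0.5477, 0.1826).
q_1·v_2 = 0.7303·4 + 0.3651·3 + (-0.5477)·(-4) + 0.1826·(-2) = 5.8424.
u_2 = v_2 − 5.8424·q_1 = (-0.2667, 0.8667, -0.8000, -3.0667).
r_{22} = ‖u_2‖ = 3.2965.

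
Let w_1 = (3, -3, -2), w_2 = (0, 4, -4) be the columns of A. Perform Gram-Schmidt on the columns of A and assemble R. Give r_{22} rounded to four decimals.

e_1 = w_1/‖w_1‖ = (3, -3, -2)/4.6904 = (0.6396, -0.6396, -0.4264).
r_{12} = e_1·w_2 = -0.8528.
u_2 = w_2 + 0.8528·e_1 = (0.5455, 3.4545, -4.3636).
r_{22} = ‖u_2‖ = 5.5922.

r_{22} = 5.5922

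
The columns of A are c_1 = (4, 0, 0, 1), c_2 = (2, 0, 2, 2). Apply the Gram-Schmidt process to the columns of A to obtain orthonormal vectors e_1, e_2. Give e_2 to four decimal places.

e_2 = (-0.1427, 0.0000, 0.8086, 0.5708)

c_1 = (4, 0, 0, 1); ‖c_1‖ = 4.1231, so e_1 = (0.9701, 0.0000, 0.0000, 0.2425).
e_1·c_2 = 0.9701·2 + 0.0000·0 + 0.0000·2 + 0.2425·2 = 2.4254.
u_2 = c_2 − 2.4254·e_1 = (-0.3529, 0.0000, 2.0000, 1.4118).
‖u_2‖ = 2.4734, so e_2 = (-0.1427, 0.0000, 0.8086, 0.5708).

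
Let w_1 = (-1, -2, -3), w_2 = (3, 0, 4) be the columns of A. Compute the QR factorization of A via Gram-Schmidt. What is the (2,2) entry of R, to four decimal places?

w_1 = (-1, -2, -3); ‖w_1‖ = 3.7417, so q_1 = (-0.2673, -0.5345, -0.8018).
q_1·w_2 = (-0.2673)·3 + (-0.5345)·0 + (-0.8018)·4 = -4.0089.
u_2 = w_2 + 4.0089·q_1 = (1.9286, -2.1429, 0.7857).
r_{22} = ‖u_2‖ = 2.9881.

r_{22} = 2.9881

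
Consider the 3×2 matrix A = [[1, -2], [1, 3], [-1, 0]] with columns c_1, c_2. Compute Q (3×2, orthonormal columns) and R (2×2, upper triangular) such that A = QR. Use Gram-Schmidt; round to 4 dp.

e_1 = c_1/‖c_1‖ = (1, 1, -1)/1.7321 = (0.5774, 0.5774, -0.5774).
r_{12} = e_1·c_2 = 0.5774.
u_2 = c_2 − 0.5774·e_1 = (-2.3333, 2.6667, 0.3333).
‖u_2‖ = 3.5590, so e_2 = (-0.6556, 0.7493, 0.0937).

Q = [[0.5774, -0.6556], [0.5774, 0.7493], [-0.5774, 0.0937]], R = [[1.7321, 0.5774], [0.0000, 3.5590]]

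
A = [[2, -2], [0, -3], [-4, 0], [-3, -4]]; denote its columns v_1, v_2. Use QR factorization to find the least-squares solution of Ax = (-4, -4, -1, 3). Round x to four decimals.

x = (-0.5676, 0.4324)

e_1 = v_1/‖v_1‖ = (2, 0, -4, -3)/5.3852 = (0.3714, 0.0000, -0.7428, -0.5571).
r_{12} = e_1·v_2 = 1.4856.
u_2 = v_2 − 1.4856·e_1 = (-2.5517, -3.0000, 1.1034, -3.1724).
‖u_2‖ = 5.1762, so e_2 = (-0.4930, -0.5796, 0.2132, -0.6129).
Qᵀb = (-2.4140, 2.2384).
Back-substitute: x_2 = 2.2384/5.1762 = 0.4324.
x_1 = (-2.4140 − 1.4856·0.4324)/5.3852 = -0.5676.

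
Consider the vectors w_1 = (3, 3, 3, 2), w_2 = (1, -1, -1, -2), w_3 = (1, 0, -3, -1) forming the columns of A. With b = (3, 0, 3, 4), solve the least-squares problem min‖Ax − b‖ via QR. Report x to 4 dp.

x = (0.7259, -0.1695, -0.2887)

w_1 = (3, 3, 3, 2); ‖w_1‖ = 5.5678, so e_1 = (0.5388, 0.5388, 0.5388, 0.3592).
e_1·w_2 = 0.5388·1 + 0.5388·(-1) + 0.5388·(-1) + 0.3592·(-2) = -1.2572.
u_2 = w_2 + 1.2572·e_1 = (1.6774, -0.3226, -0.3226, -1.5484).
‖u_2‖ = 2.3280, so e_2 = (0.7206, -0.1386, -0.1386, -0.6651).
e_1·w_3 = 0.5388·1 + 0.5388·0 + 0.5388·(-3) + 0.3592·(-1) = -1.4368; e_2·w_3 = 0.7206·1 + (-0.1386)·0 + (-0.1386)·(-3) + (-0.6651)·(-1) = 1.8014.
u_3 = w_3 + 1.4368·e_1 − 1.8014·e_2 = (0.4762, 1.0238, -1.9762, 0.7143).
‖u_3‖ = 2.3855, so e_3 = (0.1996, 0.4292, -0.8284, 0.2994).
Qᵀb = (4.6697, -0.9146, -0.6887).
Back-substitute: x_3 = -0.6887/2.3855 = -0.2887.
x_2 = (-0.9146 − 1.8014·(-0.2887))/2.3280 = -0.1695.
x_1 = (4.6697 + 1.2572·(-0.1695) + 1.4368·(-0.2887))/5.5678 = 0.7259.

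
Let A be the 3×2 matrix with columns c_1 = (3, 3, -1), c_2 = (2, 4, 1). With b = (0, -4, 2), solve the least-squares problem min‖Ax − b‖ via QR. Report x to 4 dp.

x = (-0.5091, -0.2545)

c_1 = (3, 3, -1); ‖c_1‖ = 4.3589, so q_1 = (0.6882, 0.6882, -0.2294).
q_1·c_2 = 0.6882·2 + 0.6882·4 + (-0.2294)·1 = 3.9001.
u_2 = c_2 − 3.9001·q_1 = (-0.6842, 1.3158, 1.8947).
‖u_2‖ = 2.4061, so q_2 = (-0.2844, 0.5468, 0.7875).
Qᵀb = (-3.2118, -0.6125).
Back-substitute: x_2 = -0.6125/2.4061 = -0.2545.
x_1 = (-3.2118 − 3.9001·(-0.2545))/4.3589 = -0.5091.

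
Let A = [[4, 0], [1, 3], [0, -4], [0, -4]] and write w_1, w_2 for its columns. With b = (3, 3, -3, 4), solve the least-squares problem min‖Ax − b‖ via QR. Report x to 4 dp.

q_1 = w_1/‖w_1‖ = (4, 1, 0, 0)/4.1231 = (0.9701, 0.2425, 0.0000, 0.0000).
r_{12} = q_1·w_2 = 0.7276.
u_2 = w_2 − 0.7276·q_1 = (-0.7059, 2.8235, -4.0000, -4.0000).
‖u_2‖ = 6.3616, so q_2 = (-0.1110, 0.4438, -0.6288, -0.6288).
Qᵀb = (3.6380, 0.3699).
Back-substitute: x_2 = 0.3699/6.3616 = 0.0581.
x_1 = (3.6380 − 0.7276·0.0581)/4.1231 = 0.8721.

x = (0.8721, 0.0581)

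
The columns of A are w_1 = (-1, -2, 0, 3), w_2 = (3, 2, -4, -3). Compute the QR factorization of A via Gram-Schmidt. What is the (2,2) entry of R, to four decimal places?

q_1 = w_1/‖w_1‖ = (-1, -2, 0, 3)/3.7417 = (-0.2673, -0.5345, 0.0000, 0.8018).
r_{12} = q_1·w_2 = -4.2762.
u_2 = w_2 + 4.2762·q_1 = (1.8571, -0.2857, -4.0000, 0.4286).
r_{22} = ‖u_2‖ = 4.4401.

r_{22} = 4.4401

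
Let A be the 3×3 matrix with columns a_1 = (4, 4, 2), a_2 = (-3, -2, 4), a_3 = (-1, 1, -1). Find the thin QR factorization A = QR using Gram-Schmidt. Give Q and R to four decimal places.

Q = [[0.6667, -0.3333, -0.6667], [0.6667, -0.1333, 0.7333], [0.3333, 0.9333, -0.1333]], R = [[6.0000, -2.0000, -0.3333], [0.0000, 5.0000, -0.7333], [0.0000, 0.0000, 1.5333]]

q_1 = a_1/‖a_1‖ = (4, 4, 2)/6.0000 = (0.6667, 0.6667, 0.3333).
r_{12} = q_1·a_2 = -2.0000.
u_2 = a_2 + 2.0000·q_1 = (-1.6667, -0.6667, 4.6667).
‖u_2‖ = 5.0000, so q_2 = (-0.3333, -0.1333, 0.9333).
r_{13} = q_1·a_3 = -0.3333; r_{23} = q_2·a_3 = -0.7333.
u_3 = a_3 + 0.3333·q_1 + 0.7333·q_2 = (-1.0222, 1.1244, -0.2044).
‖u_3‖ = 1.5333, so q_3 = (-0.6667, 0.7333, -0.1333).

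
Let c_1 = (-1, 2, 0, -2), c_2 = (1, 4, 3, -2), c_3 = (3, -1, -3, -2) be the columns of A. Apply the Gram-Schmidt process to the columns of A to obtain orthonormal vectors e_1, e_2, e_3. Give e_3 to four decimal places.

c_1 = (-1, 2, 0, -2); ‖c_1‖ = 3.0000, so e_1 = (-0.3333, 0.6667, 0.0000, -0.6667).
e_1·c_2 = (-0.3333)·1 + 0.6667·4 + 0.0000·3 + (-0.6667)·(-2) = 3.6667.
u_2 = c_2 − 3.6667·e_1 = (2.2222, 1.5556, 3.0000, 0.4444).
‖u_2‖ = 4.0689, so e_2 = (0.5462, 0.3823, 0.7373, 0.1092).
e_1·c_3 = (-0.3333)·3 + 0.6667·(-1) + 0.0000·(-3) + (-0.6667)·(-2) = -0.3333; e_2·c_3 = 0.5462·3 + 0.3823·(-1) + 0.7373·(-3) + 0.1092·(-2) = -1.1742.
u_3 = c_3 + 0.3333·e_1 + 1.1742·e_2 = (3.5302, -0.3289, -2.1342, -2.0940).
‖u_3‖ = 4.6379, so e_3 = (0.7612, -0.0709, -0.4602, -0.4515).

e_3 = (0.7612, -0.0709, -0.4602, -0.4515)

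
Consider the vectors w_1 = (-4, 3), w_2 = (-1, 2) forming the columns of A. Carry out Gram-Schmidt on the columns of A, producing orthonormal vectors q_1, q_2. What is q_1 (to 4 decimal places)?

q_1 = w_1/‖w_1‖ = (-4, 3)/5.0000 = (-0.8000, 0.6000).

q_1 = (-0.8000, 0.6000)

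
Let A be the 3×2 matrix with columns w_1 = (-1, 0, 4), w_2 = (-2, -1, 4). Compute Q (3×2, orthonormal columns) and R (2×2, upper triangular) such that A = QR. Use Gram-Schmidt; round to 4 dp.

w_1 = (-1, 0, 4); ‖w_1‖ = 4.1231, so q_1 = (-0.2425, 0.0000, 0.9701).
q_1·w_2 = (-0.2425)·(-2) + 0.0000·(-1) + 0.9701·4 = 4.3656.
u_2 = w_2 − 4.3656·q_1 = (-0.9412, -1.0000, -0.2353).
‖u_2‖ = 1.3933, so q_2 = (-0.6755, -0.7177, -0.1689).

Q = [[-0.2425, -0.6755], [0.0000, -0.7177], [0.9701, -0.1689]], R = [[4.1231, 4.3656], [0.0000, 1.3933]]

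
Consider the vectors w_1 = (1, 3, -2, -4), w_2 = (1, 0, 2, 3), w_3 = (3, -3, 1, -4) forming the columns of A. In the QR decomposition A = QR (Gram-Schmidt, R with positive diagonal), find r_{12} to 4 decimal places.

w_1 = (1, 3, -2, -4); ‖w_1‖ = 5.4772, so q_1 = (0.1826, 0.5477, -0.3651, -0.7303).
r_{12} = q_1·w_2 = -2.7386.

r_{12} = -2.7386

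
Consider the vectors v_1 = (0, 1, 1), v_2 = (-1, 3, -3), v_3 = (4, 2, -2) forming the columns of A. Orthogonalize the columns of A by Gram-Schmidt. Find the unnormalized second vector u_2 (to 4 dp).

v_1 = (0, 1, 1); ‖v_1‖ = 1.4142, so q_1 = (0.0000, 0.7071, 0.7071).
q_1·v_2 = 0.0000·(-1) + 0.7071·3 + 0.7071·(-3) = 0.0000.
u_2 = v_2 + 0.0000·q_1 = (-1.0000, 3.0000, -3.0000).

u_2 = (-1.0000, 3.0000, -3.0000)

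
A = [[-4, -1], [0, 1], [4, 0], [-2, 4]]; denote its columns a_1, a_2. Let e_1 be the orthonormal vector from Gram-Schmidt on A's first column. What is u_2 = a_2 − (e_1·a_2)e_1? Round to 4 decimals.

a_1 = (-4, 0, 4, -2); ‖a_1‖ = 6.0000, so e_1 = (-0.6667, 0.0000, 0.6667, -0.3333).
e_1·a_2 = (-0.6667)·(-1) + 0.0000·1 + 0.6667·0 + (-0.3333)·4 = -0.6667.
u_2 = a_2 + 0.6667·e_1 = (-1.4444, 1.0000, 0.4444, 3.7778).

u_2 = (-1.4444, 1.0000, 0.4444, 3.7778)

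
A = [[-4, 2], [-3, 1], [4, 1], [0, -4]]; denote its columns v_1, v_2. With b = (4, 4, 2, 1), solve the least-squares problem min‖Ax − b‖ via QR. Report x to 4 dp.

v_1 = (-4, -3, 4, 0); ‖v_1‖ = 6.4031, so e_1 = (-0.6247, -0.4685, 0.6247, 0.0000).
e_1·v_2 = (-0.6247)·2 + (-0.4685)·1 + 0.6247·1 + 0.0000·(-4) = -1.0932.
u_2 = v_2 + 1.0932·e_1 = (1.3171, 0.4878, 1.6829, -4.0000).
‖u_2‖ = 4.5612, so e_2 = (0.2888, 0.1069, 0.3690, -0.8770).
Qᵀb = (-3.1235, 1.4438).
Back-substitute: x_2 = 1.4438/4.5612 = 0.3165.
x_1 = (-3.1235 + 1.0932·0.3165)/6.4031 = -0.4338.

x = (-0.4338, 0.3165)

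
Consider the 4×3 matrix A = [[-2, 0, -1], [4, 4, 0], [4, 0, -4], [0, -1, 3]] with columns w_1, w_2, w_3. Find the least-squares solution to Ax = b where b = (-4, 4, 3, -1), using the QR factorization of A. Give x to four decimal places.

x = (1.0282, 0.0565, 0.1371)

w_1 = (-2, 4, 4, 0); ‖w_1‖ = 6.0000, so e_1 = (-0.3333, 0.6667, 0.6667, 0.0000).
e_1·w_2 = (-0.3333)·0 + 0.6667·4 + 0.6667·0 + 0.0000·(-1) = 2.6667.
u_2 = w_2 − 2.6667·e_1 = (0.8889, 2.2222, -1.7778, -1.0000).
‖u_2‖ = 3.1447, so e_2 = (0.2827, 0.7067, -0.5653, -0.3180).
e_1·w_3 = (-0.3333)·(-1) + 0.6667·0 + 0.6667·(-4) + 0.0000·3 = -2.3333; e_2·w_3 = 0.2827·(-1) + 0.7067·0 + (-0.5653)·(-4) + (-0.3180)·3 = 1.0247.
u_3 = w_3 + 2.3333·e_1 − 1.0247·e_2 = (-2.0674, 0.8315, -1.8652, 3.3258).
‖u_3‖ = 4.4165, so e_3 = (-0.4681, 0.1883, -0.4223, 0.7530).
Qᵀb = (6.0000, 0.3180, 0.6055).
Back-substitute: x_3 = 0.6055/4.4165 = 0.1371.
x_2 = (0.3180 − 1.0247·0.1371)/3.1447 = 0.0565.
x_1 = (6.0000 − 2.6667·0.0565 + 2.3333·0.1371)/6.0000 = 1.0282.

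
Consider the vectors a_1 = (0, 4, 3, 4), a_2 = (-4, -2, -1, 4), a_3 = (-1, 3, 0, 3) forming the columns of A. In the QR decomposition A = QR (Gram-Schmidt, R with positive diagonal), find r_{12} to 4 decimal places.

r_{12} = 0.7809

e_1 = a_1/‖a_1‖ = (0, 4, 3, 4)/6.4031 = (0.0000, 0.6247, 0.4685, 0.6247).
r_{12} = e_1·a_2 = 0.7809.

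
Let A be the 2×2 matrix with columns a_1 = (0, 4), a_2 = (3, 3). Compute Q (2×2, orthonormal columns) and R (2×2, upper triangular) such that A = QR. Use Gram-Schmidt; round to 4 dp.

q_1 = a_1/‖a_1‖ = (0, 4)/4.0000 = (0.0000, 1.0000).
r_{12} = q_1·a_2 = 3.0000.
u_2 = a_2 − 3.0000·q_1 = (3.0000, 0.0000).
‖u_2‖ = 3.0000, so q_2 = (1.0000, 0.0000).

Q = [[0.0000, 1.0000], [1.0000, 0.0000]], R = [[4.0000, 3.0000], [0.0000, 3.0000]]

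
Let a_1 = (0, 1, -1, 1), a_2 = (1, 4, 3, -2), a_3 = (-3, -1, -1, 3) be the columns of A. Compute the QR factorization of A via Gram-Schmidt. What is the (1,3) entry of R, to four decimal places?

r_{13} = 1.7321

a_1 = (0, 1, -1, 1); ‖a_1‖ = 1.7321, so q_1 = (0.0000, 0.5774, -0.5774, 0.5774).
r_{13} = q_1·a_3 = 1.7321.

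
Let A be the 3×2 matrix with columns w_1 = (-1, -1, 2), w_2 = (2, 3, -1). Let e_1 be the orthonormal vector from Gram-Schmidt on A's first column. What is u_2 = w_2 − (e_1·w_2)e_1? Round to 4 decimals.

u_2 = (0.8333, 1.8333, 1.3333)

e_1 = w_1/‖w_1‖ = (-1, -1, 2)/2.4495 = (-0.4082, -0.4082, 0.8165).
r_{12} = e_1·w_2 = -2.8577.
u_2 = w_2 + 2.8577·e_1 = (0.8333, 1.8333, 1.3333).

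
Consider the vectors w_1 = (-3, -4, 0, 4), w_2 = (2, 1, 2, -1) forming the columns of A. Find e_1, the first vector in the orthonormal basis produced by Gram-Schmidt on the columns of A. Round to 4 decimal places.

w_1 = (-3, -4, 0, 4); ‖w_1‖ = 6.4031, so e_1 = (-0.4685, -0.6247, 0.0000, 0.6247).

e_1 = (-0.4685, -0.6247, 0.0000, 0.6247)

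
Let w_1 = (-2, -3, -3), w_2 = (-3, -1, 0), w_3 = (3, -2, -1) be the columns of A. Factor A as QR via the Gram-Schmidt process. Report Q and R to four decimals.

w_1 = (-2, -3, -3); ‖w_1‖ = 4.6904, so q_1 = (-0.4264, -0.6396, -0.6396).
q_1·w_2 = (-0.4264)·(-3) + (-0.6396)·(-1) + (-0.6396)·0 = 1.9188.
u_2 = w_2 − 1.9188·q_1 = (-2.1818, 0.2273, 1.2273).
‖u_2‖ = 2.5136, so q_2 = (-0.8680, 0.0904, 0.4883).
q_1·w_3 = (-0.4264)·3 + (-0.6396)·(-2) + (-0.6396)·(-1) = 0.6396; q_2·w_3 = (-0.8680)·3 + 0.0904·(-2) + 0.4883·(-1) = -3.2731.
u_3 = w_3 − 0.6396·q_1 + 3.2731·q_2 = (0.4317, -1.2950, 1.0072).
‖u_3‖ = 1.6964, so q_3 = (0.2545, -0.7634, 0.5937).

Q = [[-0.4264, -0.8680, 0.2545], [-0.6396, 0.0904, -0.7634], [-0.6396, 0.4883, 0.5937]], R = [[4.6904, 1.9188, 0.6396], [0.0000, 2.5136, -3.2731], [0.0000, 0.0000, 1.6964]]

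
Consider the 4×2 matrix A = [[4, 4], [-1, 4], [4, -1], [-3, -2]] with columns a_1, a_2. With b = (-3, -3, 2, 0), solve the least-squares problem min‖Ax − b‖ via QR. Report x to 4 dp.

x = (0.2408, -0.7938)

q_1 = a_1/‖a_1‖ = (4, -1, 4, -3)/6.4807 = (0.6172, -0.1543, 0.6172, -0.4629).
r_{12} = q_1·a_2 = 2.1602.
u_2 = a_2 − 2.1602·q_1 = (2.6667, 4.3333, -2.3333, -1.0000).
‖u_2‖ = 5.6862, so q_2 = (0.4690, 0.7621, -0.4103, -0.1759).
Qᵀb = (-0.1543, -4.5138).
Back-substitute: x_2 = -4.5138/5.6862 = -0.7938.
x_1 = (-0.1543 − 2.1602·(-0.7938))/6.4807 = 0.2408.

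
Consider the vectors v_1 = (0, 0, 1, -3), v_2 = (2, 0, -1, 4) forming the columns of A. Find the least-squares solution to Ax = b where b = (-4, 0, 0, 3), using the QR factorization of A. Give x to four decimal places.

v_1 = (0, 0, 1, -3); ‖v_1‖ = 3.1623, so q_1 = (0.0000, 0.0000, 0.3162, -0.9487).
q_1·v_2 = 0.0000·2 + 0.0000·0 + 0.3162·(-1) + (-0.9487)·4 = -4.1110.
u_2 = v_2 + 4.1110·q_1 = (2.0000, 0.0000, 0.3000, 0.1000).
‖u_2‖ = 2.0248, so q_2 = (0.9877, 0.0000, 0.1482, 0.0494).
Qᵀb = (-2.8460, -3.8028).
Back-substitute: x_2 = -3.8028/2.0248 = -1.8780.
x_1 = (-2.8460 + 4.1110·(-1.8780))/3.1623 = -3.3415.

x = (-3.3415, -1.8780)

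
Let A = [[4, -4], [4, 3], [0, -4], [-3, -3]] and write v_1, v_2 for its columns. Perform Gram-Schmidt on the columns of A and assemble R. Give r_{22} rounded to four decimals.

r_{22} = 7.0278

v_1 = (4, 4, 0, -3); ‖v_1‖ = 6.4031, so e_1 = (0.6247, 0.6247, 0.0000, -0.4685).
e_1·v_2 = 0.6247·(-4) + 0.6247·3 + 0.0000·(-4) + (-0.4685)·(-3) = 0.7809.
u_2 = v_2 − 0.7809·e_1 = (-4.4878, 2.5122, -4.0000, -2.6341).
r_{22} = ‖u_2‖ = 7.0278.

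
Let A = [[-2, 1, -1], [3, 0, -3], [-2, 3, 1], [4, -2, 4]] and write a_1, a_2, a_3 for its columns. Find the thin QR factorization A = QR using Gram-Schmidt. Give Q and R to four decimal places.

Q = [[-0.3482, 0.0121, -0.1139], [0.5222, 0.5822, -0.6129], [-0.3482, 0.8126, 0.4597], [0.6963, -0.0243, 0.6325]], R = [[5.7446, -2.7852, 1.2185], [0.0000, 2.4985, -1.0431], [0.0000, 0.0000, 4.9424]]

a_1 = (-2, 3, -2, 4); ‖a_1‖ = 5.7446, so e_1 = (-0.3482, 0.5222, -0.3482, 0.6963).
e_1·a_2 = (-0.3482)·1 + 0.5222·0 + (-0.3482)·3 + 0.6963·(-2) = -2.7852.
u_2 = a_2 + 2.7852·e_1 = (0.0303, 1.4545, 2.0303, -0.0606).
‖u_2‖ = 2.4985, so e_2 = (0.0121, 0.5822, 0.8126, -0.0243).
e_1·a_3 = (-0.3482)·(-1) + 0.5222·(-3) + (-0.3482)·1 + 0.6963·4 = 1.2185; e_2·a_3 = 0.0121·(-1) + 0.5822·(-3) + 0.8126·1 + (-0.0243)·4 = -1.0431.
u_3 = a_3 − 1.2185·e_1 + 1.0431·e_2 = (-0.5631, -3.0291, 2.2718, 3.1262).
‖u_3‖ = 4.9424, so e_3 = (-0.1139, -0.6129, 0.4597, 0.6325).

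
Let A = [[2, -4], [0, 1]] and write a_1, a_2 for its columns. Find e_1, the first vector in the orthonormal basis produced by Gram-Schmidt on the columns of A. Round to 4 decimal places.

e_1 = (1.0000, 0.0000)

a_1 = (2, 0); ‖a_1‖ = 2.0000, so e_1 = (1.0000, 0.0000).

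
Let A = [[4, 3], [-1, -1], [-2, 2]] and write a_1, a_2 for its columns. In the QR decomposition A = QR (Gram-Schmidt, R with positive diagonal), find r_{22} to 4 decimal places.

r_{22} = 3.1848

a_1 = (4, -1, -2); ‖a_1‖ = 4.5826, so e_1 = (0.8729, -0.2182, -0.4364).
e_1·a_2 = 0.8729·3 + (-0.2182)·(-1) + (-0.4364)·2 = 1.9640.
u_2 = a_2 − 1.9640·e_1 = (1.2857, -0.5714, 2.8571).
r_{22} = ‖u_2‖ = 3.1848.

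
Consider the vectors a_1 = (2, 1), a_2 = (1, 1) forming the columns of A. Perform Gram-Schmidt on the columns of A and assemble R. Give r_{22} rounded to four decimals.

r_{22} = 0.4472

a_1 = (2, 1); ‖a_1‖ = 2.2361, so e_1 = (0.8944, 0.4472).
e_1·a_2 = 0.8944·1 + 0.4472·1 = 1.3416.
u_2 = a_2 − 1.3416·e_1 = (-0.2000, 0.4000).
r_{22} = ‖u_2‖ = 0.4472.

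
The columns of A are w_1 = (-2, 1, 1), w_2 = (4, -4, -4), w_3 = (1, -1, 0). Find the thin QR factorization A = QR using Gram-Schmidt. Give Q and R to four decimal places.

Q = [[-0.8165, -0.5774, 0.0000], [0.4082, -0.5774, -0.7071], [0.4082, -0.5774, 0.7071]], R = [[2.4495, -6.5320, -1.2247], [0.0000, 2.3094, 0.0000], [0.0000, 0.0000, 0.7071]]

w_1 = (-2, 1, 1); ‖w_1‖ = 2.4495, so q_1 = (-0.8165, 0.4082, 0.4082).
q_1·w_2 = (-0.8165)·4 + 0.4082·(-4) + 0.4082·(-4) = -6.5320.
u_2 = w_2 + 6.5320·q_1 = (-1.3333, -1.3333, -1.3333).
‖u_2‖ = 2.3094, so q_2 = (-0.5774, -0.5774, -0.5774).
q_1·w_3 = (-0.8165)·1 + 0.4082·(-1) + 0.4082·0 = -1.2247; q_2·w_3 = (-0.5774)·1 + (-0.5774)·(-1) + (-0.5774)·0 = 0.0000.
u_3 = w_3 + 1.2247·q_1 + 0.0000·q_2 = (0.0000, -0.5000, 0.5000).
‖u_3‖ = 0.7071, so q_3 = (0.0000, -0.7071, 0.7071).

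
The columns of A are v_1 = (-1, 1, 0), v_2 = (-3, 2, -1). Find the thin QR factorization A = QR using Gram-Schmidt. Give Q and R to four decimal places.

e_1 = v_1/‖v_1‖ = (-1, 1, 0)/1.4142 = (-0.7071, 0.7071, 0.0000).
r_{12} = e_1·v_2 = 3.5355.
u_2 = v_2 − 3.5355·e_1 = (-0.5000, -0.5000, -1.0000).
‖u_2‖ = 1.2247, so e_2 = (-0.4082, -0.4082, -0.8165).

Q = [[-0.7071, -0.4082], [0.7071, -0.4082], [0.0000, -0.8165]], R = [[1.4142, 3.5355], [0.0000, 1.2247]]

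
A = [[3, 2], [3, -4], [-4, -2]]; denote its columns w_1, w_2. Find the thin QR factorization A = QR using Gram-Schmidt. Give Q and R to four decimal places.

q_1 = w_1/‖w_1‖ = (3, 3, -4)/5.8310 = (0.5145, 0.5145, -0.6860).
r_{12} = q_1·w_2 = 0.3430.
u_2 = w_2 − 0.3430·q_1 = (1.8235, -4.1765, -1.7647).
‖u_2‖ = 4.8870, so q_2 = (0.3731, -0.8546, -0.3611).

Q = [[0.5145, 0.3731], [0.5145, -0.8546], [-0.6860, -0.3611]], R = [[5.8310, 0.3430], [0.0000, 4.8870]]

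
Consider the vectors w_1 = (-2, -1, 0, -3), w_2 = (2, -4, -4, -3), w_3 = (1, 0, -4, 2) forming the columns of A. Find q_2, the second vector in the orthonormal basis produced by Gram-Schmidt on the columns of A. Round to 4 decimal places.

q_2 = (0.5247, -0.5361, -0.6388, -0.1711)

w_1 = (-2, -1, 0, -3); ‖w_1‖ = 3.7417, so q_1 = (-0.5345, -0.2673, 0.0000, -0.8018).
q_1·w_2 = (-0.5345)·2 + (-0.2673)·(-4) + 0.0000·(-4) + (-0.8018)·(-3) = 2.4054.
u_2 = w_2 − 2.4054·q_1 = (3.2857, -3.3571, -4.0000, -1.0714).
‖u_2‖ = 6.2621, so q_2 = (0.5247, -0.5361, -0.6388, -0.1711).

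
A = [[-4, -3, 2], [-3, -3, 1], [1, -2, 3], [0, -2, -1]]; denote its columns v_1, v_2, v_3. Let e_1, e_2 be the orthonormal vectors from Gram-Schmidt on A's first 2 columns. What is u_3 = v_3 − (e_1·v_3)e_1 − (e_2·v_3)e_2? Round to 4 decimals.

u_3 = (0.7238, -0.4000, 1.6952, -2.1810)

v_1 = (-4, -3, 1, 0); ‖v_1‖ = 5.0990, so e_1 = (-0.7845, -0.5883, 0.1961, 0.0000).
e_1·v_2 = (-0.7845)·(-3) + (-0.5883)·(-3) + 0.1961·(-2) + 0.0000·(-2) = 3.7262.
u_2 = v_2 − 3.7262·e_1 = (-0.0769, -0.8077, -2.7308, -2.0000).
‖u_2‖ = 3.4807, so e_2 = (-0.0221, -0.2320, -0.7845, -0.5746).
e_1·v_3 = (-0.7845)·2 + (-0.5883)·1 + 0.1961·3 + 0.0000·(-1) = -1.5689; e_2·v_3 = (-0.0221)·2 + (-0.2320)·1 + (-0.7845)·3 + (-0.5746)·(-1) = -2.0553.
u_3 = v_3 + 1.5689·e_1 + 2.0553·e_2 = (0.7238, -0.4000, 1.6952, -2.1810).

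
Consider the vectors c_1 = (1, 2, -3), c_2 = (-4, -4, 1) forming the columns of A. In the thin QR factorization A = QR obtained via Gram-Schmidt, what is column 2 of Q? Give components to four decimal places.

q_2 = (-0.7118, -0.4514, -0.5382)

q_1 = c_1/‖c_1‖ = (1, 2, -3)/3.7417 = (0.2673, 0.5345, -0.8018).
r_{12} = q_1·c_2 = -4.0089.
u_2 = c_2 + 4.0089·q_1 = (-2.9286, -1.8571, -2.2143).
‖u_2‖ = 4.1144, so q_2 = (-0.7118, -0.4514, -0.5382).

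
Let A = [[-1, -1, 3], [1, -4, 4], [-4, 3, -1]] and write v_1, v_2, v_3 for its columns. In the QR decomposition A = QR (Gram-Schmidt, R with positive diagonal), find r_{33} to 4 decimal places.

q_1 = v_1/‖v_1‖ = (-1, 1, -4)/4.2426 = (-0.2357, 0.2357, -0.9428).
r_{12} = q_1·v_2 = -3.5355.
u_2 = v_2 + 3.5355·q_1 = (-1.8333, -3.1667, -0.3333).
‖u_2‖ = 3.6742, so q_2 = (-0.4990, -0.8619, -0.0907).
r_{13} = q_1·v_3 = 1.1785; r_{23} = q_2·v_3 = -4.8536.
u_3 = v_3 − 1.1785·q_1 + 4.8536·q_2 = (0.8560, -0.4609, -0.3292).
r_{33} = ‖u_3‖ = 1.0264.

r_{33} = 1.0264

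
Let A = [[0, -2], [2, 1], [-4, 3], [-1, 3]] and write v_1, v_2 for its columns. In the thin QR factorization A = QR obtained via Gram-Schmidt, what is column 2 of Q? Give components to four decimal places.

e_2 = (-0.5172, 0.5788, 0.1355, 0.6157)

v_1 = (0, 2, -4, -1); ‖v_1‖ = 4.5826, so e_1 = (0.0000, 0.4364, -0.8729, -0.2182).
e_1·v_2 = 0.0000·(-2) + 0.4364·1 + (-0.8729)·3 + (-0.2182)·3 = -2.8368.
u_2 = v_2 + 2.8368·e_1 = (-2.0000, 2.2381, 0.5238, 2.3810).
‖u_2‖ = 3.8668, so e_2 = (-0.5172, 0.5788, 0.1355, 0.6157).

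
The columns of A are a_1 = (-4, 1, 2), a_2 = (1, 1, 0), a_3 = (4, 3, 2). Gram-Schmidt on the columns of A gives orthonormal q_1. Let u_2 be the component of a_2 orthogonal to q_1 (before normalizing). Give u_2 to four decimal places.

a_1 = (-4, 1, 2); ‖a_1‖ = 4.5826, so q_1 = (-0.8729, 0.2182, 0.4364).
q_1·a_2 = (-0.8729)·1 + 0.2182·1 + 0.4364·0 = -0.6547.
u_2 = a_2 + 0.6547·q_1 = (0.4286, 1.1429, 0.2857).

u_2 = (0.4286, 1.1429, 0.2857)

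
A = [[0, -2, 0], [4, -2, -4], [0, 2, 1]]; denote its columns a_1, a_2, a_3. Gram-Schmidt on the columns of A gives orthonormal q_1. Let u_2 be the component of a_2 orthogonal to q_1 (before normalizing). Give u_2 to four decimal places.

u_2 = (-2.0000, 0.0000, 2.0000)

q_1 = a_1/‖a_1‖ = (0, 4, 0)/4.0000 = (0.0000, 1.0000, 0.0000).
r_{12} = q_1·a_2 = -2.0000.
u_2 = a_2 + 2.0000·q_1 = (-2.0000, 0.0000, 2.0000).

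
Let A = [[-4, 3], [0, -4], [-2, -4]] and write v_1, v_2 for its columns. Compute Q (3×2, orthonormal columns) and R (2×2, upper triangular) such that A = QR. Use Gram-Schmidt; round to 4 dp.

Q = [[-0.8944, 0.3470], [0.0000, -0.6309], [-0.4472, -0.6940]], R = [[4.4721, -0.8944], [0.0000, 6.3403]]

v_1 = (-4, 0, -2); ‖v_1‖ = 4.4721, so e_1 = (-0.8944, 0.0000, -0.4472).
e_1·v_2 = (-0.8944)·3 + 0.0000·(-4) + (-0.4472)·(-4) = -0.8944.
u_2 = v_2 + 0.8944·e_1 = (2.2000, -4.0000, -4.4000).
‖u_2‖ = 6.3403, so e_2 = (0.3470, -0.6309, -0.6940).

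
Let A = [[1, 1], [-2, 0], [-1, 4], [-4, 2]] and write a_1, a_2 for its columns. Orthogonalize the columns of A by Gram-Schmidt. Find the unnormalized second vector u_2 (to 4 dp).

e_1 = a_1/‖a_1‖ = (1, -2, -1, -4)/4.6904 = (0.2132, -0.4264, -0.2132, -0.8528).
r_{12} = e_1·a_2 = -2.3452.
u_2 = a_2 + 2.3452·e_1 = (1.5000, -1.0000, 3.5000, 0.0000).

u_2 = (1.5000, -1.0000, 3.5000, 0.0000)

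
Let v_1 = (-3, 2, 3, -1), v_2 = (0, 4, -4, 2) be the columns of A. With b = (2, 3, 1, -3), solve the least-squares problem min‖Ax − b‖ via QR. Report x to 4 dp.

x = (0.2879, 0.1035)

q_1 = v_1/‖v_1‖ = (-3, 2, 3, -1)/4.7958 = (-0.6255, 0.4170, 0.6255, -0.2085).
r_{12} = q_1·v_2 = -1.2511.
u_2 = v_2 + 1.2511·q_1 = (-0.7826, 4.5217, -3.2174, 1.7391).
‖u_2‖ = 5.8681, so q_2 = (-0.1334, 0.7706, -0.5483, 0.2964).
Qᵀb = (1.2511, 0.6076).
Back-substitute: x_2 = 0.6076/5.8681 = 0.1035.
x_1 = (1.2511 + 1.2511·0.1035)/4.7958 = 0.2879.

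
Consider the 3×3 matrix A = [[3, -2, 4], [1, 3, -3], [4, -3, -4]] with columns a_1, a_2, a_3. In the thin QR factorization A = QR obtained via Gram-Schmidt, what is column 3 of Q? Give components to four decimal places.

e_3 = (0.8052, -0.0537, -0.5905)

a_1 = (3, 1, 4); ‖a_1‖ = 5.0990, so e_1 = (0.5883, 0.1961, 0.7845).
e_1·a_2 = 0.5883·(-2) + 0.1961·3 + 0.7845·(-3) = -2.9417.
u_2 = a_2 + 2.9417·e_1 = (-0.2692, 3.5769, -0.6923).
‖u_2‖ = 3.6532, so e_2 = (-0.0737, 0.9791, -0.1895).
e_1·a_3 = 0.5883·4 + 0.1961·(-3) + 0.7845·(-4) = -1.3728; e_2·a_3 = (-0.0737)·4 + 0.9791·(-3) + (-0.1895)·(-4) = -2.4741.
u_3 = a_3 + 1.3728·e_1 + 2.4741·e_2 = (4.6254, -0.3084, -3.3919).
‖u_3‖ = 5.7441, so e_3 = (0.8052, -0.0537, -0.5905).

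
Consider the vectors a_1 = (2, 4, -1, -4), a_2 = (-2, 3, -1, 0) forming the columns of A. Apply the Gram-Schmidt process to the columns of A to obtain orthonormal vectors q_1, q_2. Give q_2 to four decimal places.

a_1 = (2, 4, -1, -4); ‖a_1‖ = 6.0828, so q_1 = (0.3288, 0.6576, -0.1644, -0.6576).
q_1·a_2 = 0.3288·(-2) + 0.6576·3 + (-0.1644)·(-1) + (-0.6576)·0 = 1.4796.
u_2 = a_2 − 1.4796·q_1 = (-2.4865, 2.0270, -0.7568, 0.9730).
‖u_2‖ = 3.4367, so q_2 = (-0.7235, 0.5898, -0.2202, 0.2831).

q_2 = (-0.7235, 0.5898, -0.2202, 0.2831)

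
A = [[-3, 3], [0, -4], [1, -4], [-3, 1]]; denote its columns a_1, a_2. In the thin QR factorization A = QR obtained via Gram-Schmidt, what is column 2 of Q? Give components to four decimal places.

a_1 = (-3, 0, 1, -3); ‖a_1‖ = 4.3589, so e_1 = (-0.6882, 0.0000, 0.2294, -0.6882).
e_1·a_2 = (-0.6882)·3 + 0.0000·(-4) + 0.2294·(-4) + (-0.6882)·1 = -3.6707.
u_2 = a_2 + 3.6707·e_1 = (0.4737, -4.0000, -3.1579, -1.5263).
‖u_2‖ = 5.3410, so e_2 = (0.0887, -0.7489, -0.5913, -0.2858).

e_2 = (0.0887, -0.7489, -0.5913, -0.2858)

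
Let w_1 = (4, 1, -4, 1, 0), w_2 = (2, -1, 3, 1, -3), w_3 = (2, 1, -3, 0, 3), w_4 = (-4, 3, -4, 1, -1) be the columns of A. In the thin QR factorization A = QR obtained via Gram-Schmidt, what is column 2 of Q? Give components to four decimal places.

e_1 = w_1/‖w_1‖ = (4, 1, -4, 1, 0)/5.8310 = (0.6860, 0.1715, -0.6860, 0.1715, 0.0000).
r_{12} = e_1·w_2 = -0.6860.
u_2 = w_2 + 0.6860·e_1 = (2.4706, -0.8824, 2.5294, 1.1176, -3.0000).
‖u_2‖ = 4.8507, so e_2 = (0.5093, -0.1819, 0.5215, 0.2304, -0.6185).

e_2 = (0.5093, -0.1819, 0.5215, 0.2304, -0.6185)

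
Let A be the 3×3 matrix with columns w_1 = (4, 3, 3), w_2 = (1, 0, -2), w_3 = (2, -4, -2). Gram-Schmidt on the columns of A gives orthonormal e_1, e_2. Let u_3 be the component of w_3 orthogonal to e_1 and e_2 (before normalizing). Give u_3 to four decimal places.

w_1 = (4, 3, 3); ‖w_1‖ = 5.8310, so e_1 = (0.6860, 0.5145, 0.5145).
e_1·w_2 = 0.6860·1 + 0.5145·0 + 0.5145·(-2) = -0.3430.
u_2 = w_2 + 0.3430·e_1 = (1.2353, 0.1765, -1.8235).
‖u_2‖ = 2.2096, so e_2 = (0.5591, 0.0799, -0.8253).
e_1·w_3 = 0.6860·2 + 0.5145·(-4) + 0.5145·(-2) = -1.7150; e_2·w_3 = 0.5591·2 + 0.0799·(-4) + (-0.8253)·(-2) = 2.4492.
u_3 = w_3 + 1.7150·e_1 − 2.4492·e_2 = (1.8072, -3.3133, 0.9036).

u_3 = (1.8072, -3.3133, 0.9036)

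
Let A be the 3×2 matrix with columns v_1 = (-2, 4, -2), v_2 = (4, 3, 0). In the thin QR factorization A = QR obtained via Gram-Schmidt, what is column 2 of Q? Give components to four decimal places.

e_2 = (0.8785, 0.4730, 0.0676)

v_1 = (-2, 4, -2); ‖v_1‖ = 4.8990, so e_1 = (-0.4082, 0.8165, -0.4082).
e_1·v_2 = (-0.4082)·4 + 0.8165·3 + (-0.4082)·0 = 0.8165.
u_2 = v_2 − 0.8165·e_1 = (4.3333, 2.3333, 0.3333).
‖u_2‖ = 4.9329, so e_2 = (0.8785, 0.4730, 0.0676).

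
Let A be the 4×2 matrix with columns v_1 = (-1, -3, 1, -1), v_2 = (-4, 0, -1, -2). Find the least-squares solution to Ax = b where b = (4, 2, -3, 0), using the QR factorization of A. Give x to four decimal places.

x = (-0.9163, -0.4009)

q_1 = v_1/‖v_1‖ = (-1, -3, 1, -1)/3.4641 = (-0.2887, -0.8660, 0.2887, -0.2887).
r_{12} = q_1·v_2 = 1.4434.
u_2 = v_2 − 1.4434·q_1 = (-3.5833, 1.2500, -1.4167, -1.5833).
‖u_2‖ = 4.3493, so q_2 = (-0.8239, 0.2874, -0.3257, -0.3640).
Qᵀb = (-3.7528, -1.7436).
Back-substitute: x_2 = -1.7436/4.3493 = -0.4009.
x_1 = (-3.7528 − 1.4434·(-0.4009))/3.4641 = -0.9163.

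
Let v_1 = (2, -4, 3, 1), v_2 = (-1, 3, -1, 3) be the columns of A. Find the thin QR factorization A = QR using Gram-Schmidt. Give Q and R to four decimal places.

Q = [[0.3651, -0.0182], [-0.7303, 0.3088], [0.5477, 0.1090], [0.1826, 0.9447]], R = [[5.4772, -2.5560], [0.0000, 3.6697]]

e_1 = v_1/‖v_1‖ = (2, -4, 3, 1)/5.4772 = (0.3651, -0.7303, 0.5477, 0.1826).
r_{12} = e_1·v_2 = -2.5560.
u_2 = v_2 + 2.5560·e_1 = (-0.0667, 1.1333, 0.4000, 3.4667).
‖u_2‖ = 3.6697, so e_2 = (-0.0182, 0.3088, 0.1090, 0.9447).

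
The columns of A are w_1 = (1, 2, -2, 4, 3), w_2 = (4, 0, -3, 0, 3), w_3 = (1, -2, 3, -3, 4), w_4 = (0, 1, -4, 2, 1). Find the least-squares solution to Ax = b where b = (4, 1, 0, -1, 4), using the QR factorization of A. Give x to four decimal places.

q_1 = w_1/‖w_1‖ = (1, 2, -2, 4, 3)/5.8310 = (0.1715, 0.3430, -0.3430, 0.6860, 0.5145).
r_{12} = q_1·w_2 = 3.2585.
u_2 = w_2 − 3.2585·q_1 = (3.4412, -1.1176, -1.8824, -2.2353, 1.3235).
‖u_2‖ = 4.8355, so q_2 = (0.7116, -0.2311, -0.3893, -0.4623, 0.2737).
r_{13} = q_1·w_3 = -1.5435; r_{23} = q_2·w_3 = 2.4877.
u_3 = w_3 + 1.5435·q_1 − 2.4877·q_2 = (-0.5057, -0.8956, 3.4390, -0.7912, 4.1132).
‖u_3‖ = 5.5162, so q_3 = (-0.0917, -0.1624, 0.6234, -0.1434, 0.7457).
r_{14} = q_1·w_4 = 3.6015; r_{24} = q_2·w_4 = 0.6751; r_{34} = q_3·w_4 = -2.1973.
u_4 = w_4 − 3.6015·q_1 − 0.6751·q_2 + 2.1973·q_3 = (-1.2995, -0.4360, -1.1320, -0.4736, 0.6007).
‖u_4‖ = 1.9353, so q_4 = (-0.6715, -0.2253, -0.5849, -0.2447, 0.3104).
Qᵀb = (2.4010, 4.1725, 2.5970, -1.4250).
Back-substitute: x_4 = -1.4250/1.9353 = -0.7363.
x_3 = (2.5970 + 2.1973·(-0.7363))/5.5162 = 0.1775.
x_2 = (4.1725 − 2.4877·0.1775 − 0.6751·(-0.7363))/4.8355 = 0.8744.
x_1 = (2.4010 − 3.2585·0.8744 + 1.5435·0.1775 − 3.6015·(-0.7363))/5.8310 = 0.4249.

x = (0.4249, 0.8744, 0.1775, -0.7363)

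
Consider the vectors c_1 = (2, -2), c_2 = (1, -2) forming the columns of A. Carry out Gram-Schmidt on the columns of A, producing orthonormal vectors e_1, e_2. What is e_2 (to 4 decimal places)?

e_1 = c_1/‖c_1‖ = (2, -2)/2.8284 = (0.7071, -0.7071).
r_{12} = e_1·c_2 = 2.1213.
u_2 = c_2 − 2.1213·e_1 = (-0.5000, -0.5000).
‖u_2‖ = 0.7071, so e_2 = (-0.7071, -0.7071).

e_2 = (-0.7071, -0.7071)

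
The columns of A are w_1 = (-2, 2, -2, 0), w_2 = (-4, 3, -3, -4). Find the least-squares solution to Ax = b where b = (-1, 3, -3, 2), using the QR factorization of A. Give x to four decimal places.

w_1 = (-2, 2, -2, 0); ‖w_1‖ = 3.4641, so q_1 = (-0.5774, 0.5774, -0.5774, 0.0000).
q_1·w_2 = (-0.5774)·(-4) + 0.5774·3 + (-0.5774)·(-3) + 0.0000·(-4) = 5.7735.
u_2 = w_2 − 5.7735·q_1 = (-0.6667, -0.3333, 0.3333, -4.0000).
‖u_2‖ = 4.0825, so q_2 = (-0.1633, -0.0816, 0.0816, -0.9798).
Qᵀb = (4.0415, -2.2862).
Back-substitute: x_2 = -2.2862/4.0825 = -0.5600.
x_1 = (4.0415 − 5.7735·(-0.5600))/3.4641 = 2.1000.

x = (2.1000, -0.5600)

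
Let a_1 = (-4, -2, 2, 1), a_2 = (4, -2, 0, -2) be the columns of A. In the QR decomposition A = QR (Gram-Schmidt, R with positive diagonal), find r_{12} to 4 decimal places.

q_1 = a_1/‖a_1‖ = (-4, -2, 2, 1)/5.0000 = (-0.8000, -0.4000, 0.4000, 0.2000).
r_{12} = q_1·a_2 = -2.8000.

r_{12} = -2.8000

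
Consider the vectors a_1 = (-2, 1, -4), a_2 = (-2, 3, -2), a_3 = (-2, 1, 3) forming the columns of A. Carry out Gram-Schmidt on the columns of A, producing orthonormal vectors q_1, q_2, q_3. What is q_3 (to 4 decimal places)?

q_3 = (-0.8704, -0.3482, 0.3482)

a_1 = (-2, 1, -4); ‖a_1‖ = 4.5826, so q_1 = (-0.4364, 0.2182, -0.8729).
q_1·a_2 = (-0.4364)·(-2) + 0.2182·3 + (-0.8729)·(-2) = 3.2733.
u_2 = a_2 − 3.2733·q_1 = (-0.5714, 2.2857, 0.8571).
‖u_2‖ = 2.5071, so q_2 = (-0.2279, 0.9117, 0.3419).
q_1·a_3 = (-0.4364)·(-2) + 0.2182·1 + (-0.8729)·3 = -1.5275; q_2·a_3 = (-0.2279)·(-2) + 0.9117·1 + 0.3419·3 = 2.3932.
u_3 = a_3 + 1.5275·q_1 − 2.3932·q_2 = (-2.1212, -0.8485, 0.8485).
‖u_3‖ = 2.4371, so q_3 = (-0.8704, -0.3482, 0.3482).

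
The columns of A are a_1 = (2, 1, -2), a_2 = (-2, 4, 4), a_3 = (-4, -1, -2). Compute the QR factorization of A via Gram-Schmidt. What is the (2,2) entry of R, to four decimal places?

a_1 = (2, 1, -2); ‖a_1‖ = 3.0000, so q_1 = (0.6667, 0.3333, -0.6667).
q_1·a_2 = 0.6667·(-2) + 0.3333·4 + (-0.6667)·4 = -2.6667.
u_2 = a_2 + 2.6667·q_1 = (-0.2222, 4.8889, 2.2222).
r_{22} = ‖u_2‖ = 5.3748.

r_{22} = 5.3748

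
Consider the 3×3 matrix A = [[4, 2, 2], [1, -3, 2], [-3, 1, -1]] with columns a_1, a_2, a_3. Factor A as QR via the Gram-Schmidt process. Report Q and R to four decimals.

a_1 = (4, 1, -3); ‖a_1‖ = 5.0990, so q_1 = (0.7845, 0.1961, -0.5883).
q_1·a_2 = 0.7845·2 + 0.1961·(-3) + (-0.5883)·1 = 0.3922.
u_2 = a_2 − 0.3922·q_1 = (1.6923, -3.0769, 1.2308).
‖u_2‖ = 3.7210, so q_2 = (0.4548, -0.8269, 0.3308).
q_1·a_3 = 0.7845·2 + 0.1961·2 + (-0.5883)·(-1) = 2.5495; q_2·a_3 = 0.4548·2 + (-0.8269)·2 + 0.3308·(-1) = -1.0750.
u_3 = a_3 − 2.5495·q_1 + 1.0750·q_2 = (0.4889, 0.6111, 0.8556).
‖u_3‖ = 1.1595, so q_3 = (0.4216, 0.5270, 0.7379).

Q = [[0.7845, 0.4548, 0.4216], [0.1961, -0.8269, 0.5270], [-0.5883, 0.3308, 0.7379]], R = [[5.0990, 0.3922, 2.5495], [0.0000, 3.7210, -1.0750], [0.0000, 0.0000, 1.1595]]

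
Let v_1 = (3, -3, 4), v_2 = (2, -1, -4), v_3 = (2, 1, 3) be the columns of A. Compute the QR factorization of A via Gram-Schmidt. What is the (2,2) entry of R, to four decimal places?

r_{22} = 4.4225

v_1 = (3, -3, 4); ‖v_1‖ = 5.8310, so e_1 = (0.5145, -0.5145, 0.6860).
e_1·v_2 = 0.5145·2 + (-0.5145)·(-1) + 0.6860·(-4) = -1.2005.
u_2 = v_2 + 1.2005·e_1 = (2.6176, -1.6176, -3.1765).
r_{22} = ‖u_2‖ = 4.4225.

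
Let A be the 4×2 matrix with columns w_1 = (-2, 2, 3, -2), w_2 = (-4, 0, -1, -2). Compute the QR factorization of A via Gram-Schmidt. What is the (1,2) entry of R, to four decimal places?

w_1 = (-2, 2, 3, -2); ‖w_1‖ = 4.5826, so e_1 = (-0.4364, 0.4364, 0.6547, -0.4364).
r_{12} = e_1·w_2 = 1.9640.

r_{12} = 1.9640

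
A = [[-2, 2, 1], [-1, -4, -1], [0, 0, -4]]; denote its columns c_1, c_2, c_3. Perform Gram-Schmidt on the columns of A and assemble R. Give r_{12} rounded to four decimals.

c_1 = (-2, -1, 0); ‖c_1‖ = 2.2361, so q_1 = (-0.8944, -0.4472, 0.0000).
r_{12} = q_1·c_2 = 0.0000.

r_{12} = 0.0000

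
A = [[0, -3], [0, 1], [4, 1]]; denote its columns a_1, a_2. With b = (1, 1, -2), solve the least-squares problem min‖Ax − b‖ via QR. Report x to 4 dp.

x = (-0.4500, -0.2000)

e_1 = a_1/‖a_1‖ = (0, 0, 4)/4.0000 = (0.0000, 0.0000, 1.0000).
r_{12} = e_1·a_2 = 1.0000.
u_2 = a_2 − 1.0000·e_1 = (-3.0000, 1.0000, 0.0000).
‖u_2‖ = 3.1623, so e_2 = (-0.9487, 0.3162, 0.0000).
Qᵀb = (-2.0000, -0.6325).
Back-substitute: x_2 = -0.6325/3.1623 = -0.2000.
x_1 = (-2.0000 − 1.0000·(-0.2000))/4.0000 = -0.4500.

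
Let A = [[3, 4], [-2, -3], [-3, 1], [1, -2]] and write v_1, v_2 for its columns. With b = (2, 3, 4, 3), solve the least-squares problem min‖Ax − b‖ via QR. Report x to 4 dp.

x = (-0.4434, 0.0921)

v_1 = (3, -2, -3, 1); ‖v_1‖ = 4.7958, so q_1 = (0.6255, -0.4170, -0.6255, 0.2085).
q_1·v_2 = 0.6255·4 + (-0.4170)·(-3) + (-0.6255)·1 + 0.2085·(-2) = 2.7107.
u_2 = v_2 − 2.7107·q_1 = (2.3043, -1.8696, 2.6957, -2.5652).
‖u_2‖ = 4.7594, so q_2 = (0.4842, -0.3928, 0.5664, -0.5390).
Qᵀb = (-1.8766, 0.4385).
Back-substitute: x_2 = 0.4385/4.7594 = 0.0921.
x_1 = (-1.8766 − 2.7107·0.0921)/4.7958 = -0.4434.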